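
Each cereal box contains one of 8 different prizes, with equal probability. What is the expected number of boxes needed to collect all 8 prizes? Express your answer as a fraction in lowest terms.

After i distinct types are collected, each trial gives a new one with probability (8−i)/8, so the expected wait for the next new type is 8/(8−i).
E = 8/8 + 8/7 + 8/6 + 8/5 + 8/4 + 8/3 + 8/2 + 8/1 = 761/35.

761/35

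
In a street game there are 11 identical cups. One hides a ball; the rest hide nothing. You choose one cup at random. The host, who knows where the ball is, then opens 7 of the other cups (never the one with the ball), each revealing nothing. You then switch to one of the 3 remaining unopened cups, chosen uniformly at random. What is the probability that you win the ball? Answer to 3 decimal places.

Your original cup holds the ball with probability 1/11, so the other 10 collectively hold it with probability 10/11.
The host can always find 7 empty cups to open, so the reveals don't change that 10/11; it is now spread over the 3 remaining unopened cups.
P(win by switching) = (10/11) · (1/3) = 10/33 ≈ 0.303.

0.303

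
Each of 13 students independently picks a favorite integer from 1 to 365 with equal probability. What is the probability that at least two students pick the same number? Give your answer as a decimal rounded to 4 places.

It's easier to compute the probability that all 13 are distinct.
P(all distinct) = 365/365 · 364/365 · ··· · 353/365 ≈ 0.8056.
So the probability of at least one match is 1 − 0.8056 = 0.1944.

0.1944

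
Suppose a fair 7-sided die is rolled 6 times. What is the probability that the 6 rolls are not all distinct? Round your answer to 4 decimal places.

0.9572

P(all 6 different) = 7/7 · 6/7 · ··· · 2/7 ≈ 0.0428.
P(at least two equal) = 1 − 0.0428 = 0.9572.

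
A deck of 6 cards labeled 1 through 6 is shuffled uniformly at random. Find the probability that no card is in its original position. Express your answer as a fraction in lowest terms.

53/144

This is the derangement probability: permutations of 6 with no fixed point.
D(6) = 6! · (1 − 1/1! + 1/2! − ··· + (−1)^6/6!) = 265.
P = 265/720 = 53/144.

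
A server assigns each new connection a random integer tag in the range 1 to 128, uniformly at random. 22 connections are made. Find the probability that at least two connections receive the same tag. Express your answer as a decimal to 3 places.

0.853

It's easier to compute the probability that all 22 are distinct.
P(all distinct) = 128/128 · 127/128 · ··· · 107/128 ≈ 0.147.
So the probability of at least one match is 1 − 0.147 = 0.853.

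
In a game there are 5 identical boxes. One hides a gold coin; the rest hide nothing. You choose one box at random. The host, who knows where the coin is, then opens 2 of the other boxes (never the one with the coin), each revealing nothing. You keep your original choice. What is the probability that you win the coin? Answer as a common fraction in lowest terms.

1/5

The host can always open 2 empty boxes regardless of your choice, so the reveals give no information about your original box.
P(win by staying) = 1/5.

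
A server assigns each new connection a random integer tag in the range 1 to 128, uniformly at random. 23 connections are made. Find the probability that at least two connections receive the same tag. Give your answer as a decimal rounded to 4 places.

It's easier to compute the probability that all 23 are distinct.
P(all distinct) = 128/128 · 127/128 · ··· · 106/128 ≈ 0.1220.
So the probability of at least one match is 1 − 0.1220 = 0.8780.

0.8780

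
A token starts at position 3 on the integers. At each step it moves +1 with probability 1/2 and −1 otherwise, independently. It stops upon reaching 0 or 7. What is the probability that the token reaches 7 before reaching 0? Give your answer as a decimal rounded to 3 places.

0.429

With a fair step, P(i) = ½P(i−1) + ½P(i+1) with P(0)=0, P(7)=1 has the linear solution P(i) = i/7.
P(3) = 3/7 ≈ 0.429.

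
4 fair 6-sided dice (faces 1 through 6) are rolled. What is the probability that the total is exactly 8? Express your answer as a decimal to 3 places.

0.027

There are 6^4 = 1296 equally likely outcomes.
The number of ordered 4-tuples from {1,…,6} summing to 8 is 35.
P(sum = 8) = 35/1296 ≈ 0.027.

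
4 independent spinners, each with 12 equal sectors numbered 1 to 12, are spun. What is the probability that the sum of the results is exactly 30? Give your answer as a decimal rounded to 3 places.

0.048

There are 12^4 = 20736 equally likely outcomes.
The number of ordered 4-tuples from {1,…,12} summing to 30 is 994.
P(sum = 30) = 994/20736 = 497/10368 ≈ 0.048.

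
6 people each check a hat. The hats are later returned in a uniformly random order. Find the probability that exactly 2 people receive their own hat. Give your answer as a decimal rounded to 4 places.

Choose which 2 of the 6 are fixed: C(6,2) = 15 ways.
The remaining 4 must have no fixed point: D(4) = 9.
P = 15·9/720 = 3/16 ≈ 0.1875.

0.1875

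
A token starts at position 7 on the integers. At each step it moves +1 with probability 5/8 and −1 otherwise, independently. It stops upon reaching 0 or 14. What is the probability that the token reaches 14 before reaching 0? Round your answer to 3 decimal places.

0.973

Let r = q/p = (3/8)/(5/8) = 3/5. The recurrence P(i) = p·P(i+1) + q·P(i−1) with P(0)=0, P(14)=1 gives P(i) = (1 − r^i)/(1 − r^14).
P(7) = (1 − (3/5)^7) / (1 − (3/5)^14) = 78125/80312 ≈ 0.973.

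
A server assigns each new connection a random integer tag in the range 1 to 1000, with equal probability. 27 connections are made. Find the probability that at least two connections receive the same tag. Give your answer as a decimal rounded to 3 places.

It's easier to compute the probability that all 27 are distinct.
P(all distinct) = 1000/1000 · 999/1000 · ··· · 974/1000 ≈ 0.702.
So the probability of at least one match is 1 − 0.702 = 0.298.

0.298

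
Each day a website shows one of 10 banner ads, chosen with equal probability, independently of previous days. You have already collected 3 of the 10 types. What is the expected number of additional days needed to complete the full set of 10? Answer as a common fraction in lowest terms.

Starting from 3 distinct types, each trial gives a new one with probability (10−i)/10 when i types are held, so the wait for the next new type is 10/(10−i).
E = 10/7 + 10/6 + 10/5 + 10/4 + 10/3 + 10/2 + 10/1 = 363/14.

363/14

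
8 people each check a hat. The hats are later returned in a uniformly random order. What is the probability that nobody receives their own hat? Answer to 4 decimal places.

0.3679

This is the derangement probability: permutations of 8 with no fixed point.
D(8) = 8! · (1 − 1/1! + 1/2! − ··· + (−1)^8/8!) = 14833.
P = 14833/40320 = 2119/5760 ≈ 0.3679.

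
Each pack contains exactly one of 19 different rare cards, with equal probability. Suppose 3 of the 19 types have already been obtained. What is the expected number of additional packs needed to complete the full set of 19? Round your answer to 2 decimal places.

64.23

Starting from 3 distinct types, each trial gives a new one with probability (19−i)/19 when i types are held, so the wait for the next new type is 19/(19−i).
E = 19/16 + 19/15 + 19/14 + 19/13 + 19/12 + 19/11 + 19/10 + 19/9 + 19/8 + 19/7 + 19/6 + 19/5 + 19/4 + 19/3 + 19/2 + 19/1 = 46294621/720720 ≈ 64.23.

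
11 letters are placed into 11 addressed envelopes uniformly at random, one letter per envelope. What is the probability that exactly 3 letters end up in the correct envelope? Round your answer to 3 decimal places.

Choose which 3 of the 11 are fixed: C(11,3) = 165 ways.
The remaining 8 must have no fixed point: D(8) = 14833.
P = 165·14833/39916800 = 2119/34560 ≈ 0.061.

0.061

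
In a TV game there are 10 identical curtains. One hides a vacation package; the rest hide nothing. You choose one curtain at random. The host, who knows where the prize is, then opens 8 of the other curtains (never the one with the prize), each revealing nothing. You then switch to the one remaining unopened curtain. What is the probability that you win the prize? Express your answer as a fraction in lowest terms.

Your original curtain holds the prize with probability 1/10, so the other 9 collectively hold it with probability 9/10.
The host can always find 8 empty curtains to open, so the reveals don't change that 9/10; it is now spread over the 1 remaining unopened curtain.
P(win by switching) = (9/10) · (1/1) = 9/10.

9/10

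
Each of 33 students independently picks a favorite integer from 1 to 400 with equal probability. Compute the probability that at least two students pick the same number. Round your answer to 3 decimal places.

0.743

It's easier to compute the probability that all 33 are distinct.
P(all distinct) = 400/400 · 399/400 · ··· · 368/400 ≈ 0.257.
So the probability of at least one match is 1 − 0.257 = 0.743.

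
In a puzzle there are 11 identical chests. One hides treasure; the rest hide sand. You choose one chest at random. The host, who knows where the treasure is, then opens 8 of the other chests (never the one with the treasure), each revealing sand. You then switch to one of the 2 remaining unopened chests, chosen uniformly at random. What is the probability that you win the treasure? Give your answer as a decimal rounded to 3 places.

Your original chest holds the treasure with probability 1/11, so the other 10 collectively hold it with probability 10/11.
The host can always find 8 empty chests to open, so the reveals don't change that 10/11; it is now spread over the 2 remaining unopened chests.
P(win by switching) = (10/11) · (1/2) = 5/11 ≈ 0.455.

0.455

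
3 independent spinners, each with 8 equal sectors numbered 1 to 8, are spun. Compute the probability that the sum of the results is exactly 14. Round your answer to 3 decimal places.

0.094

There are 8^3 = 512 equally likely outcomes.
The number of ordered 3-tuples from {1,…,8} summing to 14 is 48.
P(sum = 14) = 48/512 = 3/32 ≈ 0.094.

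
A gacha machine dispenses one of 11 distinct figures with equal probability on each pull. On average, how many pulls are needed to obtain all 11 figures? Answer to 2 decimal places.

After i distinct types are collected, each trial gives a new one with probability (11−i)/11, so the expected wait for the next new type is 11/(11−i).
E = 11/11 + 11/10 + 11/9 + 11/8 + 11/7 + 11/6 + 11/5 + 11/4 + 11/3 + 11/2 + 11/1 = 83711/2520 ≈ 33.22.

33.22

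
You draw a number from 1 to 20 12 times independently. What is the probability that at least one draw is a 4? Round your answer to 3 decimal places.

0.460

P(no draw is a 4) = (19/20)^12 ≈ 0.540.
P(at least one) = 1 − 0.540 = 0.460.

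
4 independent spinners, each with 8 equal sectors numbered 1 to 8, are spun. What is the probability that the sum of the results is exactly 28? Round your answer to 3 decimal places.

There are 8^4 = 4096 equally likely outcomes.
The number of ordered 4-tuples from {1,…,8} summing to 28 is 35.
P(sum = 28) = 35/4096 ≈ 0.009.

0.009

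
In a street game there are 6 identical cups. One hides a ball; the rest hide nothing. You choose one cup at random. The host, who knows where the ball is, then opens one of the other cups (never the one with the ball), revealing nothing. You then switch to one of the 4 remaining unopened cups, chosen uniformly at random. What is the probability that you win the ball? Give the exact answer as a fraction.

Your original cup holds the ball with probability 1/6, so the other 5 collectively hold it with probability 5/6.
The host can always find an empty cup to open, so this doesn't change that 5/6; it is now spread over the 4 remaining unopened cups.
P(win by switching) = (5/6) · (1/4) = 5/24.

5/24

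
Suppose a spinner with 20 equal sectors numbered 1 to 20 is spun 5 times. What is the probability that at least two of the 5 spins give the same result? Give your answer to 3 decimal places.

P(all 5 different) = 20/20 · 19/20 · ··· · 16/20 ≈ 0.581.
P(at least two equal) = 1 − 0.581 = 0.419.

0.419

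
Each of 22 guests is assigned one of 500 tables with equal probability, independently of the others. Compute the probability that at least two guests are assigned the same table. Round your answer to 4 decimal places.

0.3742

It's easier to compute the probability that all 22 are distinct.
P(all distinct) = 500/500 · 499/500 · ··· · 479/500 ≈ 0.6258.
So the probability of at least one match is 1 − 0.6258 = 0.3742.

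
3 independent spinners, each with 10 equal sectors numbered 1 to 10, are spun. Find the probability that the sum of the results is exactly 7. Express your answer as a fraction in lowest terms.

3/200

There are 10^3 = 1000 equally likely outcomes.
The number of ordered 3-tuples from {1,…,10} summing to 7 is 15.
P(sum = 7) = 15/1000 = 3/200.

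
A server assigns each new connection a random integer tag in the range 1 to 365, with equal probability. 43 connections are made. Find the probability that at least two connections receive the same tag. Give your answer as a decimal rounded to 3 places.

It's easier to compute the probability that all 43 are distinct.
P(all distinct) = 365/365 · 364/365 · ··· · 323/365 ≈ 0.076.
So the probability of at least one match is 1 − 0.076 = 0.924.

0.924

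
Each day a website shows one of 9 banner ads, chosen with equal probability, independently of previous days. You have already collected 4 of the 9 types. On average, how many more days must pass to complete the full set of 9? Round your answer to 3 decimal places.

20.550

Starting from 4 distinct types, each trial gives a new one with probability (9−i)/9 when i types are held, so the wait for the next new type is 9/(9−i).
E = 9/5 + 9/4 + 9/3 + 9/2 + 9/1 = 411/20 ≈ 20.550.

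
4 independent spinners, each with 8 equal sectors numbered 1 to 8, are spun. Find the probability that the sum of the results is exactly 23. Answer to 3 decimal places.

There are 8^4 = 4096 equally likely outcomes.
The number of ordered 4-tuples from {1,…,8} summing to 23 is 204.
P(sum = 23) = 204/4096 = 51/1024 ≈ 0.050.

0.050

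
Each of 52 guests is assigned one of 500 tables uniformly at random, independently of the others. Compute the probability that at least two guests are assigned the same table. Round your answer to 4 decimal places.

It's easier to compute the probability that all 52 are distinct.
P(all distinct) = 500/500 · 499/500 · ··· · 449/500 ≈ 0.0641.
So the probability of at least one match is 1 − 0.0641 = 0.9359.

0.9359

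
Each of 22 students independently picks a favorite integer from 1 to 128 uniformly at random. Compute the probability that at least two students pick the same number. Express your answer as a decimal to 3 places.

It's easier to compute the probability that all 22 are distinct.
P(all distinct) = 128/128 · 127/128 · ··· · 107/128 ≈ 0.147.
So the probability of at least one match is 1 − 0.147 = 0.853.

0.853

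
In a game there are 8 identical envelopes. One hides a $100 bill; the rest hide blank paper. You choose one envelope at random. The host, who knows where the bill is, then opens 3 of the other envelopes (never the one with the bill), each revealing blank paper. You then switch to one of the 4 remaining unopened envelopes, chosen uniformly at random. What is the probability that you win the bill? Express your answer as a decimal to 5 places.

Your original envelope holds the bill with probability 1/8, so the other 7 collectively hold it with probability 7/8.
The host can always find 3 empty envelopes to open, so the reveals don't change that 7/8; it is now spread over the 4 remaining unopened envelopes.
P(win by switching) = (7/8) · (1/4) = 7/32 ≈ 0.21875.

0.21875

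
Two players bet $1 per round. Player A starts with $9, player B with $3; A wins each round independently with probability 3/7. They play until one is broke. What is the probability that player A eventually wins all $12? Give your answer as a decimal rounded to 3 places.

Let r = q/p = (4/7)/(3/7) = 4/3. The recurrence P(i) = p·P(i+1) + q·P(i−1) with P(0)=0, P(12)=1 gives P(i) = (1 − r^i)/(1 − r^12).
P(9) = (1 − (4/3)^9) / (1 − (4/3)^12) = 176931/439075 ≈ 0.403.

0.403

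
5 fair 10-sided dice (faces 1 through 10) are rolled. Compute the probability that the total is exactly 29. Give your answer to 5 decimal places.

0.05875

There are 10^5 = 100000 equally likely outcomes.
The number of ordered 5-tuples from {1,…,10} summing to 29 is 5875.
P(sum = 29) = 5875/100000 = 47/800 ≈ 0.05875.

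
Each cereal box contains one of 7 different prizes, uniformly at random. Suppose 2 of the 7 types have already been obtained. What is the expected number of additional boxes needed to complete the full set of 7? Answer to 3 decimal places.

Starting from 2 distinct types, each trial gives a new one with probability (7−i)/7 when i types are held, so the wait for the next new type is 7/(7−i).
E = 7/5 + 7/4 + 7/3 + 7/2 + 7/1 = 959/60 ≈ 15.983.

15.983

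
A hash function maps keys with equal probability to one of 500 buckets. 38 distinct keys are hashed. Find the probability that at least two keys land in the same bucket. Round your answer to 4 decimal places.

It's easier to compute the probability that all 38 are distinct.
P(all distinct) = 500/500 · 499/500 · ··· · 463/500 ≈ 0.2363.
So the probability of at least one match is 1 − 0.2363 = 0.7637.

0.7637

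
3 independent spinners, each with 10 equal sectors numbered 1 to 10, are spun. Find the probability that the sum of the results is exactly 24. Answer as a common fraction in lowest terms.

7/250

There are 10^3 = 1000 equally likely outcomes.
The number of ordered 3-tuples from {1,…,10} summing to 24 is 28.
P(sum = 24) = 28/1000 = 7/250.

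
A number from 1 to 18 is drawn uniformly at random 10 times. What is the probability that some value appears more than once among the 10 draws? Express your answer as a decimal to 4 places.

P(all 10 different) = 18/18 · 17/18 · ··· · 9/18 ≈ 0.0445.
P(at least two equal) = 1 − 0.0445 = 0.9555.

0.9555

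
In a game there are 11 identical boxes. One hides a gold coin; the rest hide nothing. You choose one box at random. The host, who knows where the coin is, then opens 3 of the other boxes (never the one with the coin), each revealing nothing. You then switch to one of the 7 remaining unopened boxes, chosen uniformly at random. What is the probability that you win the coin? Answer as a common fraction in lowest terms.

10/77

Your original box holds the coin with probability 1/11, so the other 10 collectively hold it with probability 10/11.
The host can always find 3 empty boxes to open, so the reveals don't change that 10/11; it is now spread over the 7 remaining unopened boxes.
P(win by switching) = (10/11) · (1/7) = 10/77.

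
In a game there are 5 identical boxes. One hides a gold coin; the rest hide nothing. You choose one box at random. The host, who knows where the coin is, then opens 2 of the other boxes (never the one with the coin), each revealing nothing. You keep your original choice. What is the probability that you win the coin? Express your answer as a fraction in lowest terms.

1/5

The host can always open 2 empty boxes regardless of your choice, so the reveals give no information about your original box.
P(win by staying) = 1/5.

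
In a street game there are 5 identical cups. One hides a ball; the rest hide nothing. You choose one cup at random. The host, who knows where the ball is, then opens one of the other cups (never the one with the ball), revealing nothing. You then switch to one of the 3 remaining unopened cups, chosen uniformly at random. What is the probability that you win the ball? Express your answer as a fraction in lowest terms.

Your original cup holds the ball with probability 1/5, so the other 4 collectively hold it with probability 4/5.
The host can always find an empty cup to open, so this doesn't change that 4/5; it is now spread over the 3 remaining unopened cups.
P(win by switching) = (4/5) · (1/3) = 4/15.

4/15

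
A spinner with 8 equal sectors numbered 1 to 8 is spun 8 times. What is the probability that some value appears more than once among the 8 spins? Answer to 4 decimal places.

P(all 8 different) = 8/8 · 7/8 · ··· · 1/8 ≈ 0.0024.
P(at least two equal) = 1 − 0.0024 = 0.9976.

0.9976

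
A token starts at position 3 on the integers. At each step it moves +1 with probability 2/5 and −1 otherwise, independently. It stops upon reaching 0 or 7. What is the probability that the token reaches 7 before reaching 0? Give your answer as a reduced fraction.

Let r = q/p = (3/5)/(2/5) = 3/2. The recurrence P(i) = p·P(i+1) + q·P(i−1) with P(0)=0, P(7)=1 gives P(i) = (1 − r^i)/(1 − r^7).
P(3) = (1 − (3/2)^3) / (1 − (3/2)^7) = 304/2059.

304/2059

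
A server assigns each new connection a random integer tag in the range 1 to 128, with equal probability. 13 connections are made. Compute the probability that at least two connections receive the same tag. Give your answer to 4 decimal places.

0.4675

It's easier to compute the probability that all 13 are distinct.
P(all distinct) = 128/128 · 127/128 · ··· · 116/128 ≈ 0.5325.
So the probability of at least one match is 1 − 0.5325 = 0.4675.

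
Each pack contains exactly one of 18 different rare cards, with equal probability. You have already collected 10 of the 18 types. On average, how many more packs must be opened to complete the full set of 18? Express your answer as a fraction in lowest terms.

Starting from 10 distinct types, each trial gives a new one with probability (18−i)/18 when i types are held, so the wait for the next new type is 18/(18−i).
E = 18/8 + 18/7 + 18/6 + 18/5 + 18/4 + 18/3 + 18/2 + 18/1 = 6849/140.

6849/140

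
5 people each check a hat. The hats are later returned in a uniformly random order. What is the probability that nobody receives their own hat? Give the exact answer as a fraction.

11/30

This is the derangement probability: permutations of 5 with no fixed point.
D(5) = 5! · (1 − 1/1! + 1/2! − ··· + (−1)^5/5!) = 44.
P = 44/120 = 11/30.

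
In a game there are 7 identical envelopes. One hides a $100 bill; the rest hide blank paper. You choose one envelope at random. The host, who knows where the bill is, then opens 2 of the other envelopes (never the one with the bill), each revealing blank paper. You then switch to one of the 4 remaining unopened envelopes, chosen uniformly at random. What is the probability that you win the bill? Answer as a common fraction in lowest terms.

3/14

Your original envelope holds the bill with probability 1/7, so the other 6 collectively hold it with probability 6/7.
The host can always find 2 empty envelopes to open, so the reveals don't change that 6/7; it is now spread over the 4 remaining unopened envelopes.
P(win by switching) = (6/7) · (1/4) = 3/14.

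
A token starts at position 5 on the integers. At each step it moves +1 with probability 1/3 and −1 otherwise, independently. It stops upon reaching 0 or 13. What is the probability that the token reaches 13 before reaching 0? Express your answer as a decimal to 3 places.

Let r = q/p = (2/3)/(1/3) = 2. The recurrence P(i) = p·P(i+1) + q·P(i−1) with P(0)=0, P(13)=1 gives P(i) = (1 − r^i)/(1 − r^13).
P(5) = (1 − (2)^5) / (1 − (2)^13) = 31/8191 ≈ 0.004.

0.004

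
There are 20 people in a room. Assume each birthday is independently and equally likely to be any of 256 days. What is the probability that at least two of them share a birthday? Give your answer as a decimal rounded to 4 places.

0.5332

It's easier to compute the probability that all 20 are distinct.
P(all distinct) = 256/256 · 255/256 · ··· · 237/256 ≈ 0.4668.
So the probability of at least one match is 1 − 0.4668 = 0.5332.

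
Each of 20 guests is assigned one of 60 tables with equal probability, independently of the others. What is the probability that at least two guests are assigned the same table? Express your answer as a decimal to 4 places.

0.9721

It's easier to compute the probability that all 20 are distinct.
P(all distinct) = 60/60 · 59/60 · ··· · 41/60 ≈ 0.0279.
So the probability of at least one match is 1 − 0.0279 = 0.9721.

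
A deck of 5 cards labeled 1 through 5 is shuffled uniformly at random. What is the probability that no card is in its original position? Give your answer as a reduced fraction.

11/30

This is the derangement probability: permutations of 5 with no fixed point.
D(5) = 5! · (1 − 1/1! + 1/2! − ··· + (−1)^5/5!) = 44.
P = 44/120 = 11/30.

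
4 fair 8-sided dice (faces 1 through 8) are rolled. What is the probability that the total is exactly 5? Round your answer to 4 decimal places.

0.0010

There are 8^4 = 4096 equally likely outcomes.
The number of ordered 4-tuples from {1,…,8} summing to 5 is 4.
P(sum = 5) = 4/4096 = 1/1024 ≈ 0.0010.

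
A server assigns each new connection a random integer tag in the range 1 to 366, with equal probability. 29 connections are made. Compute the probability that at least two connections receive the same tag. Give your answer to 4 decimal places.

It's easier to compute the probability that all 29 are distinct.
P(all distinct) = 366/366 · 365/366 · ··· · 338/366 ≈ 0.3201.
So the probability of at least one match is 1 − 0.3201 = 0.6799.

0.6799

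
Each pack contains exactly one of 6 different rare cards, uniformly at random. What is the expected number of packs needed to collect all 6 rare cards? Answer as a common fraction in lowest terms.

After i distinct types are collected, each trial gives a new one with probability (6−i)/6, so the expected wait for the next new type is 6/(6−i).
E = 6/6 + 6/5 + 6/4 + 6/3 + 6/2 + 6/1 = 147/10.

147/10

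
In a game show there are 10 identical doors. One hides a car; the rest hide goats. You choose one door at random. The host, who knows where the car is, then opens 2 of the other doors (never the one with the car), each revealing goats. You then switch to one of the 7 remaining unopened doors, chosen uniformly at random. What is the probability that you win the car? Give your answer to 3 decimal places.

Your original door holds the car with probability 1/10, so the other 9 collectively hold it with probability 9/10.
The host can always find 2 empty doors to open, so the reveals don't change that 9/10; it is now spread over the 7 remaining unopened doors.
P(win by switching) = (9/10) · (1/7) = 9/70 ≈ 0.129.

0.129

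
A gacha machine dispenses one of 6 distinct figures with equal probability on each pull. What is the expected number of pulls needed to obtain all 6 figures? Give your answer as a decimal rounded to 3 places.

After i distinct types are collected, each trial gives a new one with probability (6−i)/6, so the expected wait for the next new type is 6/(6−i).
E = 6/6 + 6/5 + 6/4 + 6/3 + 6/2 + 6/1 = 147/10 ≈ 14.700.

14.700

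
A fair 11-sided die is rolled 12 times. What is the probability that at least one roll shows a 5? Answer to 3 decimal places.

P(no roll shows a 5) = (10/11)^12 ≈ 0.319.
P(at least one) = 1 − 0.319 = 0.681.

0.681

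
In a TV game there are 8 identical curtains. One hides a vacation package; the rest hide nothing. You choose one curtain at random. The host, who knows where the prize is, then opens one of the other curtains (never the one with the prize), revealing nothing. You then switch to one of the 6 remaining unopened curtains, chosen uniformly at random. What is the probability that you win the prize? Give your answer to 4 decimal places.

0.1458

Your original curtain holds the prize with probability 1/8, so the other 7 collectively hold it with probability 7/8.
The host can always find an empty curtain to open, so this doesn't change that 7/8; it is now spread over the 6 remaining unopened curtains.
P(win by switching) = (7/8) · (1/6) = 7/48 ≈ 0.1458.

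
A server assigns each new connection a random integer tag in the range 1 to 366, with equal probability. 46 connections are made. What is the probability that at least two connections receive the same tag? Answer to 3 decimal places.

It's easier to compute the probability that all 46 are distinct.
P(all distinct) = 366/366 · 365/366 · ··· · 321/366 ≈ 0.052.
So the probability of at least one match is 1 − 0.052 = 0.948.

0.948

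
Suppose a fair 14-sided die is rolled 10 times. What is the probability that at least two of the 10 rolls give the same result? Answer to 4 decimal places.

P(all 10 different) = 14/14 · 13/14 · ··· · 5/14 ≈ 0.0126.
P(at least two equal) = 1 − 0.0126 = 0.9874.

0.9874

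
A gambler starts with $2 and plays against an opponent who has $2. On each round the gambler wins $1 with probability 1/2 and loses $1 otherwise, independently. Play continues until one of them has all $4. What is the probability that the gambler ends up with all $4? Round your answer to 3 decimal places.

0.500

With a fair step, P(i) = ½P(i−1) + ½P(i+1) with P(0)=0, P(4)=1 has the linear solution P(i) = i/4.
P(2) = 2/4 = 1/2 ≈ 0.500.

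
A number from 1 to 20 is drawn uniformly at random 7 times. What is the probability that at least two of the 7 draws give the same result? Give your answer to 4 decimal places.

P(all 7 different) = 20/20 · 19/20 · ··· · 14/20 ≈ 0.3052.
P(at least two equal) = 1 − 0.3052 = 0.6948.

0.6948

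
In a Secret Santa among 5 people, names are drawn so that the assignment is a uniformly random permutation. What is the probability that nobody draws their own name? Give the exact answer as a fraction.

This is the derangement probability: permutations of 5 with no fixed point.
D(5) = 5! · (1 − 1/1! + 1/2! − ··· + (−1)^5/5!) = 44.
P = 44/120 = 11/30.

11/30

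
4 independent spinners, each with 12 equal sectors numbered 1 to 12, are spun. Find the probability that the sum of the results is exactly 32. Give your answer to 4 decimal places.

0.0400

There are 12^4 = 20736 equally likely outcomes.
The number of ordered 4-tuples from {1,…,12} summing to 32 is 829.
P(sum = 32) = 829/20736 ≈ 0.0400.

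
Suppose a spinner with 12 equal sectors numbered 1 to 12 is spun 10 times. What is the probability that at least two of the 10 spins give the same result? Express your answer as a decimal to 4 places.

0.9961

P(all 10 different) = 12/12 · 11/12 · ··· · 3/12 ≈ 0.0039.
P(at least two equal) = 1 − 0.0039 = 0.9961.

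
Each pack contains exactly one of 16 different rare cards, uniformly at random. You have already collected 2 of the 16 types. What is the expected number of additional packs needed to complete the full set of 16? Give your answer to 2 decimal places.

52.02

Starting from 2 distinct types, each trial gives a new one with probability (16−i)/16 when i types are held, so the wait for the next new type is 16/(16−i).
E = 16/14 + 16/13 + 16/12 + 16/11 + 16/10 + 16/9 + 16/8 + 16/7 + 16/6 + 16/5 + 16/4 + 16/3 + 16/2 + 16/1 = 2343466/45045 ≈ 52.02.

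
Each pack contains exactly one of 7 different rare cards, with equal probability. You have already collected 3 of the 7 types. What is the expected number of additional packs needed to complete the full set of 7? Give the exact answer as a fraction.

Starting from 3 distinct types, each trial gives a new one with probability (7−i)/7 when i types are held, so the wait for the next new type is 7/(7−i).
E = 7/4 + 7/3 + 7/2 + 7/1 = 175/12.

175/12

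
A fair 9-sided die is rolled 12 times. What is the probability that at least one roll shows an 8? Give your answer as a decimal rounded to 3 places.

0.757

P(no roll shows an 8) = (8/9)^12 ≈ 0.243.
P(at least one) = 1 − 0.243 = 0.757.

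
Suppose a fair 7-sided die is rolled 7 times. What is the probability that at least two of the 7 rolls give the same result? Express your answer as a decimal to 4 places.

0.9939

P(all 7 different) = 7/7 · 6/7 · ··· · 1/7 ≈ 0.0061.
P(at least two equal) = 1 − 0.0061 = 0.9939.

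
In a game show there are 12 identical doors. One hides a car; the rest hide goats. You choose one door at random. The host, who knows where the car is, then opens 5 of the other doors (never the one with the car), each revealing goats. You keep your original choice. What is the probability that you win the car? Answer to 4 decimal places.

The host can always open 5 empty doors regardless of your choice, so the reveals give no information about your original door.
P(win by staying) = 1/12 ≈ 0.0833.

0.0833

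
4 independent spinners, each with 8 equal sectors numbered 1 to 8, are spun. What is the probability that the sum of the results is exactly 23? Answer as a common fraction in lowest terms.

There are 8^4 = 4096 equally likely outcomes.
The number of ordered 4-tuples from {1,…,8} summing to 23 is 204.
P(sum = 23) = 204/4096 = 51/1024.

51/1024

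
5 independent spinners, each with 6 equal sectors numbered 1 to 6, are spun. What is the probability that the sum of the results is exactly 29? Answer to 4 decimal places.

0.0006

There are 6^5 = 7776 equally likely outcomes.
The number of ordered 5-tuples from {1,…,6} summing to 29 is 5.
P(sum = 29) = 5/7776 ≈ 0.0006.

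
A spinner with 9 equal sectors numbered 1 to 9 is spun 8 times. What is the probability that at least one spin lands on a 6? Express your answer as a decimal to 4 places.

0.6103

P(no spin lands on a 6) = (8/9)^8 ≈ 0.3897.
P(at least one) = 1 − 0.3897 = 0.6103.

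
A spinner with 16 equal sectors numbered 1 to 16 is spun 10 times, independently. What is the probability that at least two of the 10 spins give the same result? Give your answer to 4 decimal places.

P(all 10 different) = 16/16 · 15/16 · ··· · 7/16 ≈ 0.0264.
P(at least two equal) = 1 − 0.0264 = 0.9736.

0.9736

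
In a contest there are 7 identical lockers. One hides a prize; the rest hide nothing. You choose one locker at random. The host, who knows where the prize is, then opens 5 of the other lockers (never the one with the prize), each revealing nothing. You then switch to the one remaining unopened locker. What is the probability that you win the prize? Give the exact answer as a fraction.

6/7

Your original locker holds the prize with probability 1/7, so the other 6 collectively hold it with probability 6/7.
The host can always find 5 empty lockers to open, so the reveals don't change that 6/7; it is now spread over the 1 remaining unopened locker.
P(win by switching) = (6/7) · (1/1) = 6/7.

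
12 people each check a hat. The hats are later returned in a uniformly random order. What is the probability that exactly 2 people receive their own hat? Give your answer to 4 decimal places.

0.1839

Choose which 2 of the 12 are fixed: C(12,2) = 66 ways.
The remaining 10 must have no fixed point: D(10) = 1334961.
P = 66·1334961/479001600 = 16481/89600 ≈ 0.1839.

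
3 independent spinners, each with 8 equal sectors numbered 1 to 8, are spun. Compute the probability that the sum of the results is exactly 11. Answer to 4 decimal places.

0.0820

There are 8^3 = 512 equally likely outcomes.
The number of ordered 3-tuples from {1,…,8} summing to 11 is 42.
P(sum = 11) = 42/512 = 21/256 ≈ 0.0820.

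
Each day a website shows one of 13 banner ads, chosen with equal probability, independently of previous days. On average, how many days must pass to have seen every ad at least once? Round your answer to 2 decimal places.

After i distinct types are collected, each trial gives a new one with probability (13−i)/13, so the expected wait for the next new type is 13/(13−i).
E = 13/13 + 13/12 + 13/11 + 13/10 + 13/9 + 13/8 + 13/7 + 13/6 + 13/5 + 13/4 + 13/3 + 13/2 + 13/1 = 1145993/27720 ≈ 41.34.

41.34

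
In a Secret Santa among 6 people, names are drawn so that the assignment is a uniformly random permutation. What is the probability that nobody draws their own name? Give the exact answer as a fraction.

53/144

This is the derangement probability: permutations of 6 with no fixed point.
D(6) = 6! · (1 − 1/1! + 1/2! − ··· + (−1)^6/6!) = 265.
P = 265/720 = 53/144.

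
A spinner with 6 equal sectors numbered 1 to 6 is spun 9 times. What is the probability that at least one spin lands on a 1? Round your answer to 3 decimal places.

P(no spin lands on a 1) = (5/6)^9 ≈ 0.194.
P(at least one) = 1 − 0.194 = 0.806.

0.806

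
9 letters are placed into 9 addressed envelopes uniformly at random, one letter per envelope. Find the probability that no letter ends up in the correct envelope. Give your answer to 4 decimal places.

0.3679

This is the derangement probability: permutations of 9 with no fixed point.
D(9) = 9! · (1 − 1/1! + 1/2! − ··· + (−1)^9/9!) = 133496.
P = 133496/362880 = 16687/45360 ≈ 0.3679.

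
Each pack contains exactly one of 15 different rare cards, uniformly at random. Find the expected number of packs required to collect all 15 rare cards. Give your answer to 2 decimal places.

49.77

After i distinct types are collected, each trial gives a new one with probability (15−i)/15, so the expected wait for the next new type is 15/(15−i).
E = 15/15 + 15/14 + 15/13 + 15/12 + 15/11 + 15/10 + 15/9 + 15/8 + 15/7 + 15/6 + 15/5 + 15/4 + 15/3 + 15/2 + 15/1 = 1195757/24024 ≈ 49.77.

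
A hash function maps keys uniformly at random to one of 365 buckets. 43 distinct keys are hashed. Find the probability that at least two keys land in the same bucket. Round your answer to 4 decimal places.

It's easier to compute the probability that all 43 are distinct.
P(all distinct) = 365/365 · 364/365 · ··· · 323/365 ≈ 0.0761.
So the probability of at least one match is 1 − 0.0761 = 0.9239.

0.9239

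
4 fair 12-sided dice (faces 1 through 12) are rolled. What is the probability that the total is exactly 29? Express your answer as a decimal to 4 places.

0.0511

There are 12^4 = 20736 equally likely outcomes.
The number of ordered 4-tuples from {1,…,12} summing to 29 is 1060.
P(sum = 29) = 1060/20736 = 265/5184 ≈ 0.0511.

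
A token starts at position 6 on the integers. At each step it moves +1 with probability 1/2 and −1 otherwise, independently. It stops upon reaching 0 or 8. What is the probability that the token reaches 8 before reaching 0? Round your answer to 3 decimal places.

0.750

With a fair step, P(i) = ½P(i−1) + ½P(i+1) with P(0)=0, P(8)=1 has the linear solution P(i) = i/8.
P(6) = 6/8 = 3/4 ≈ 0.750.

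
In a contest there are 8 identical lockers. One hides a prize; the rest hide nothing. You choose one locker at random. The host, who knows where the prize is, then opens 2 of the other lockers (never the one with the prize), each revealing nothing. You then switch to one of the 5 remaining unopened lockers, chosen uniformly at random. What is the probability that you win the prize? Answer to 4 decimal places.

0.1750

Your original locker holds the prize with probability 1/8, so the other 7 collectively hold it with probability 7/8.
The host can always find 2 empty lockers to open, so the reveals don't change that 7/8; it is now spread over the 5 remaining unopened lockers.
P(win by switching) = (7/8) · (1/5) = 7/40 ≈ 0.1750.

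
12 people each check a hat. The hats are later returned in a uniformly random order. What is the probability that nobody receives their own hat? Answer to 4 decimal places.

0.3679

This is the derangement probability: permutations of 12 with no fixed point.
D(12) = 12! · (1 − 1/1! + 1/2! − ··· + (−1)^12/12!) = 176214841.
P = 176214841/479001600 = 16019531/43545600 ≈ 0.3679.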